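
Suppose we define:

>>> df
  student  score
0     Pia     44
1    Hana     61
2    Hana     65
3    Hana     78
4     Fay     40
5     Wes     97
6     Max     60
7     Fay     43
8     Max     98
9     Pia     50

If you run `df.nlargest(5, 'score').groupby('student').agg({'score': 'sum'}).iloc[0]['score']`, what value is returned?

take 5 rows with largest score:
  student  score
8     Max     98
5     Wes     97
3    Hana     78
2    Hana     65
1    Hana     61
group by student, sum of score:
         score
student       
Hana       204
Max         98
Wes         97
Then the value at position 0, column 'score': 204

204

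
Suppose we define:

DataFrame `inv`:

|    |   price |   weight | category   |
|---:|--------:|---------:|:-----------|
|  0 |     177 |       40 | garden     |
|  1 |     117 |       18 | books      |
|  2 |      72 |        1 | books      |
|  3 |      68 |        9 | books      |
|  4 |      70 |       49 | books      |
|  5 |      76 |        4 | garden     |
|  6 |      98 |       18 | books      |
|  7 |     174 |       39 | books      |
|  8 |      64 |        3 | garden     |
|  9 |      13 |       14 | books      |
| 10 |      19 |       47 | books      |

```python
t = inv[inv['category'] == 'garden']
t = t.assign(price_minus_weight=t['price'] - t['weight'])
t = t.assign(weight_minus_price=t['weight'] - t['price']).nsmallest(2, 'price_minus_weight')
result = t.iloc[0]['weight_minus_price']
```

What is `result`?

filter rows where category == 'garden':
   price  weight category
0    177      40   garden
5     76       4   garden
8     64       3   garden
add column price_minus_weight = t['price'] - t['weight']:
   price  weight category  price_minus_weight
0    177      40   garden                 137
5     76       4   garden                  72
8     64       3   garden                  61
add column weight_minus_price = t['weight'] - t['price']:
   price  weight category  price_minus_weight  weight_minus_price
0    177      40   garden                 137                -137
5     76       4   garden                  72                 -72
8     64       3   garden                  61                 -61
take 2 rows with smallest price_minus_weight:
   price  weight category  price_minus_weight  weight_minus_price
8     64       3   garden                  61                 -61
5     76       4   garden                  72                 -72
Finally, value at position 0, column 'weight_minus_price' = -61.

-61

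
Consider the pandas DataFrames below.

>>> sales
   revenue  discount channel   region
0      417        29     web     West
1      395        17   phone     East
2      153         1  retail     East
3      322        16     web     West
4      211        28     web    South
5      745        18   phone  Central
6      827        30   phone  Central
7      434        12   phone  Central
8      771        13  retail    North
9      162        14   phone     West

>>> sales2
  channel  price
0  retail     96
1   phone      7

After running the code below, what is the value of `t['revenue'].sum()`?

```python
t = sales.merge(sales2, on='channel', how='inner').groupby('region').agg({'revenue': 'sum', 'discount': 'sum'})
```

merge on 'channel' (how='inner') → 7 rows:
   revenue  discount channel   region  price
0      395        17   phone     East      7
1      153         1  retail     East     96
2      745        18   phone  Central      7
3      827        30   phone  Central      7
4      434        12   phone  Central      7
5      771        13  retail    North     96
6      162        14   phone     West      7
group by region: sum(revenue), sum(discount):
         revenue  discount
region                    
Central     2006        60
East         548        18
North        771        13
West         162        14

3487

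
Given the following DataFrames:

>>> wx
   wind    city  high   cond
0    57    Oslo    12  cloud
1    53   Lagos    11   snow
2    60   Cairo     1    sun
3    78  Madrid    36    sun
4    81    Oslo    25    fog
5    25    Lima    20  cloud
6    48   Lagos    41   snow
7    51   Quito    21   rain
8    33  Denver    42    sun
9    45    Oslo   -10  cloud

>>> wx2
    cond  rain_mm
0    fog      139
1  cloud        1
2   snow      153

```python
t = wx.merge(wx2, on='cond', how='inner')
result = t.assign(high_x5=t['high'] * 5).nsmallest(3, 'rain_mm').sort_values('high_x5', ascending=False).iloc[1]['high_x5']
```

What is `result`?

merge on 'cond' (how='inner') → 6 rows:
   wind   city  high   cond  rain_mm
0    57   Oslo    12  cloud        1
1    53  Lagos    11   snow      153
2    81   Oslo    25    fog      139
3    25   Lima    20  cloud        1
4    48  Lagos    41   snow      153
5    45   Oslo   -10  cloud        1
add column high_x5 = t['high'] * 5:
   wind   city  high   cond  rain_mm  high_x5
0    57   Oslo    12  cloud        1       60
1    53  Lagos    11   snow      153       55
2    81   Oslo    25    fog      139      125
3    25   Lima    20  cloud        1      100
4    48  Lagos    41   snow      153      205
5    45   Oslo   -10  cloud        1      -50
take 3 rows with smallest rain_mm:
   wind  city  high   cond  rain_mm  high_x5
0    57  Oslo    12  cloud        1       60
3    25  Lima    20  cloud        1      100
5    45  Oslo   -10  cloud        1      -50
sort by high_x5 descending:
   wind  city  high   cond  rain_mm  high_x5
3    25  Lima    20  cloud        1      100
0    57  Oslo    12  cloud        1       60
5    45  Oslo   -10  cloud        1      -50
Then the value at position 1, column 'high_x5': 60

60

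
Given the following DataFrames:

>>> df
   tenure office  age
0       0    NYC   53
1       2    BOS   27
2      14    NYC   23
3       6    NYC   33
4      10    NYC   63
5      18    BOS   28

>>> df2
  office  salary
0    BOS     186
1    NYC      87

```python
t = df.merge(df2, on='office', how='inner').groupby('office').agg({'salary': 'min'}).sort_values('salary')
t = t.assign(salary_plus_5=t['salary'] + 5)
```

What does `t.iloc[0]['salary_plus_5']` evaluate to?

merge on 'office' (how='inner') → 6 rows:
   tenure office  age  salary
0       0    NYC   53      87
1       2    BOS   27     186
2      14    NYC   23      87
3       6    NYC   33      87
4      10    NYC   63      87
5      18    BOS   28     186
group by office, min of salary:
        salary
office        
BOS        186
NYC         87
sort by salary:
        salary
office        
NYC         87
BOS        186
add column salary_plus_5 = t['salary'] + 5:
        salary  salary_plus_5
office                       
NYC         87             92
BOS        186            191
So iloc[0]['salary_plus_5'] = 92.

92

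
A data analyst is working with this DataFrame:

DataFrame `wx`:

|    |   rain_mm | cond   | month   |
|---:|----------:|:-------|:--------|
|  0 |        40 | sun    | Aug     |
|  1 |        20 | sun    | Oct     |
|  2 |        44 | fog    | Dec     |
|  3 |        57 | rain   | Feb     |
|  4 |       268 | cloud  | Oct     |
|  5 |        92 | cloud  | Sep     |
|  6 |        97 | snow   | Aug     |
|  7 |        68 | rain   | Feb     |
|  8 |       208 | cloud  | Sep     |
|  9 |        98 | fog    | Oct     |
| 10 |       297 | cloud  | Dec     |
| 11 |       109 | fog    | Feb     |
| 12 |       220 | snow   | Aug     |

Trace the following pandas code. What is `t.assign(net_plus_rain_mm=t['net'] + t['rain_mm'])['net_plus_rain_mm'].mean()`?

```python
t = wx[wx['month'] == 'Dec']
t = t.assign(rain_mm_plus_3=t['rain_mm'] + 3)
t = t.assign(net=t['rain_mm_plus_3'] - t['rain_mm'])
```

173.5

filter rows where month == 'Dec':
    rain_mm   cond month
2        44    fog   Dec
10      297  cloud   Dec
add column rain_mm_plus_3 = t['rain_mm'] + 3:
    rain_mm   cond month  rain_mm_plus_3
2        44    fog   Dec              47
10      297  cloud   Dec             300
add column net = t['rain_mm_plus_3'] - t['rain_mm']:
    rain_mm   cond month  rain_mm_plus_3  net
2        44    fog   Dec              47    3
10      297  cloud   Dec             300    3
add column net_plus_rain_mm = t['net'] + t['rain_mm']:
    rain_mm   cond month  rain_mm_plus_3  net  net_plus_rain_mm
2        44    fog   Dec              47    3                47
10      297  cloud   Dec             300    3               300
Reading off the mean of column 'net_plus_rain_mm', we get 173.5.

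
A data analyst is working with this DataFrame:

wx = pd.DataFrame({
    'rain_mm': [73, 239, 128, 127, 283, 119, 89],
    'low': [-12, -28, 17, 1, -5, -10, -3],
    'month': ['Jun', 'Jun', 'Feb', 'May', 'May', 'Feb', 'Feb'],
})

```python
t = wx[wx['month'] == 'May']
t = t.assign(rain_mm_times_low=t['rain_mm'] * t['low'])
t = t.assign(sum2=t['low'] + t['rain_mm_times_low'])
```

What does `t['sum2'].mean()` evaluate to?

-646.0

filter rows where month == 'May':
   rain_mm  low month
3      127    1   May
4      283   -5   May
add column rain_mm_times_low = t['rain_mm'] * t['low']:
   rain_mm  low month  rain_mm_times_low
3      127    1   May                127
4      283   -5   May              -1415
add column sum2 = t['low'] + t['rain_mm_times_low']:
   rain_mm  low month  rain_mm_times_low  sum2
3      127    1   May                127   128
4      283   -5   May              -1415 -1420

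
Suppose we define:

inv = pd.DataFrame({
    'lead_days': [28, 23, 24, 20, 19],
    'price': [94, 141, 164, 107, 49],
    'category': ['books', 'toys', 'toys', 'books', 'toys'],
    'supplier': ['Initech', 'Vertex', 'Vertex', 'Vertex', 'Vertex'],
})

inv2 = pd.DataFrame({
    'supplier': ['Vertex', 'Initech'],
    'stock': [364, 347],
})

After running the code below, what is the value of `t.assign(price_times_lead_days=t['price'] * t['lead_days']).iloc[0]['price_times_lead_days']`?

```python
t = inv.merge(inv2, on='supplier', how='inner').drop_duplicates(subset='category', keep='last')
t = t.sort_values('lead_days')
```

931

merge on 'supplier' (how='inner') → 5 rows:
   lead_days  price category supplier  stock
0         28     94    books  Initech    347
1         23    141     toys   Vertex    364
2         24    164     toys   Vertex    364
3         20    107    books   Vertex    364
4         19     49     toys   Vertex    364
drop duplicate category (keep=last):
   lead_days  price category supplier  stock
3         20    107    books   Vertex    364
4         19     49     toys   Vertex    364
sort by lead_days:
   lead_days  price category supplier  stock
4         19     49     toys   Vertex    364
3         20    107    books   Vertex    364
add column price_times_lead_days = t['price'] * t['lead_days']:
   lead_days  price category supplier  stock  price_times_lead_days
4         19     49     toys   Vertex    364                    931
3         20    107    books   Vertex    364                   2140
Taking the value at position 0, column 'price_times_lead_days' gives 931.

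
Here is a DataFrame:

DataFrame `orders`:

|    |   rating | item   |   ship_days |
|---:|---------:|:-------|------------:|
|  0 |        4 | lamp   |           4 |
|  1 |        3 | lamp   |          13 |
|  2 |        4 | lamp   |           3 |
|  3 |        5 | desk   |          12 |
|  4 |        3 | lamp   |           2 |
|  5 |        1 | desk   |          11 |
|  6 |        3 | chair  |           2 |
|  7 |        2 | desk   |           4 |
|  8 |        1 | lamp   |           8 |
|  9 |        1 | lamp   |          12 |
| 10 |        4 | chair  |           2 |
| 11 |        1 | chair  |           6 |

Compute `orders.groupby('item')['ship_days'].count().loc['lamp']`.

group by item, count of ship_days:
item
chair    3
desk     3
lamp     6
Name: ship_days, dtype: int64

6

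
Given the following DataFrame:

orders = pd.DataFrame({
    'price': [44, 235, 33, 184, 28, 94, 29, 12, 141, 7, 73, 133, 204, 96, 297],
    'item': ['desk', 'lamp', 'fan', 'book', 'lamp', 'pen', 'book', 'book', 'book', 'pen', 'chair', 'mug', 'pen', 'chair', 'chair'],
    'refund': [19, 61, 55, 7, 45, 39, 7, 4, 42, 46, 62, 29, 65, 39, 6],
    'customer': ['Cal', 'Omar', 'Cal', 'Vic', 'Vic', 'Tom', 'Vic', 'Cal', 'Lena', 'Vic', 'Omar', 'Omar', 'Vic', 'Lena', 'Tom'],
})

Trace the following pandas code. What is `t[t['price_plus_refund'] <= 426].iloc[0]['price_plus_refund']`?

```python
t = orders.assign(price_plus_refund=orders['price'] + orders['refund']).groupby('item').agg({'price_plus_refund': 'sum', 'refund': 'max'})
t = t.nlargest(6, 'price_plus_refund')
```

add column price_plus_refund = orders['price'] + orders['refund']:
    price   item  refund customer  price_plus_refund
0      44   desk      19      Cal                 63
1     235   lamp      61     Omar                296
2      33    fan      55      Cal                 88
3     184   book       7      Vic                191
4      28   lamp      45      Vic                 73
5      94    pen      39      Tom                133
6      29   book       7      Vic                 36
7      12   book       4      Cal                 16
8     141   book      42     Lena                183
9       7    pen      46      Vic                 53
10     73  chair      62     Omar                135
11    133    mug      29     Omar                162
12    204    pen      65      Vic                269
13     96  chair      39     Lena                135
14    297  chair       6      Tom                303
group by item: sum(price_plus_refund), max(refund):
       price_plus_refund  refund
item                            
book                 426      42
chair                573      62
desk                  63      19
fan                   88      55
lamp                 369      61
mug                  162      29
pen                  455      65
take 6 rows with largest price_plus_refund:
       price_plus_refund  refund
item                            
chair                573      62
pen                  455      65
book                 426      42
lamp                 369      61
mug                  162      29
fan                   88      55
filter rows where price_plus_refund <= 426:
      price_plus_refund  refund
item                           
book                426      42
lamp                369      61
mug                 162      29
fan                  88      55

426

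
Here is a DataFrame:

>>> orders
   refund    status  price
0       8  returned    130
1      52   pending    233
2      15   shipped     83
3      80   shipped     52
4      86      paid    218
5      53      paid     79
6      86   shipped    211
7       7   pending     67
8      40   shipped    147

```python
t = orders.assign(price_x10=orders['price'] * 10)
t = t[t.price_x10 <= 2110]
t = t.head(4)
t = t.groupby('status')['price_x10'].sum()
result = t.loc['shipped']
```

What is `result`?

1350

add column price_x10 = orders['price'] * 10:
   refund    status  price  price_x10
0       8  returned    130       1300
1      52   pending    233       2330
2      15   shipped     83        830
3      80   shipped     52        520
4      86      paid    218       2180
5      53      paid     79        790
6      86   shipped    211       2110
7       7   pending     67        670
8      40   shipped    147       1470
filter rows where price_x10 <= 2110:
   refund    status  price  price_x10
0       8  returned    130       1300
2      15   shipped     83        830
3      80   shipped     52        520
5      53      paid     79        790
6      86   shipped    211       2110
7       7   pending     67        670
8      40   shipped    147       1470
take first 4 rows:
   refund    status  price  price_x10
0       8  returned    130       1300
2      15   shipped     83        830
3      80   shipped     52        520
5      53      paid     79        790
group by status, sum of price_x10:
status
paid         790
returned    1300
shipped     1350
Name: price_x10, dtype: int64
So loc['shipped'] = 1350.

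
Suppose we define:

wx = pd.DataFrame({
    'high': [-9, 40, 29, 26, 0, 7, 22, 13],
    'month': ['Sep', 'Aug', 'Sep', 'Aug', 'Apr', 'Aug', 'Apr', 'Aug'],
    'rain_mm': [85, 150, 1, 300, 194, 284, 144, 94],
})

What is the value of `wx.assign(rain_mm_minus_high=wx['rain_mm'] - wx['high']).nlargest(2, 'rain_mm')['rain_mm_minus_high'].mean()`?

275.5

add column rain_mm_minus_high = wx['rain_mm'] - wx['high']:
   high month  rain_mm  rain_mm_minus_high
0    -9   Sep       85                  94
1    40   Aug      150                 110
2    29   Sep        1                 -28
3    26   Aug      300                 274
4     0   Apr      194                 194
5     7   Aug      284                 277
6    22   Apr      144                 122
7    13   Aug       94                  81
take 2 rows with largest rain_mm:
   high month  rain_mm  rain_mm_minus_high
3    26   Aug      300                 274
5     7   Aug      284                 277
Hence 275.5.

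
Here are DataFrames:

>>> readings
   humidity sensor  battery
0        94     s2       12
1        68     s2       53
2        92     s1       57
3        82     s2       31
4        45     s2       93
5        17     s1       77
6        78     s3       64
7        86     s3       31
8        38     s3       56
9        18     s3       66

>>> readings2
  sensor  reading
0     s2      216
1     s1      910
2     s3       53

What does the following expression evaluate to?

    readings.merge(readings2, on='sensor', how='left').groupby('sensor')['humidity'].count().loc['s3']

4

merge on 'sensor' (how='left') → 10 rows:
   humidity sensor  battery  reading
0        94     s2       12      216
1        68     s2       53      216
2        92     s1       57      910
3        82     s2       31      216
4        45     s2       93      216
5        17     s1       77      910
6        78     s3       64       53
7        86     s3       31       53
8        38     s3       56       53
9        18     s3       66       53
group by sensor, count of humidity:
sensor
s1    2
s2    4
s3    4
Name: humidity, dtype: int64
Finally, value at index 's3' = 4.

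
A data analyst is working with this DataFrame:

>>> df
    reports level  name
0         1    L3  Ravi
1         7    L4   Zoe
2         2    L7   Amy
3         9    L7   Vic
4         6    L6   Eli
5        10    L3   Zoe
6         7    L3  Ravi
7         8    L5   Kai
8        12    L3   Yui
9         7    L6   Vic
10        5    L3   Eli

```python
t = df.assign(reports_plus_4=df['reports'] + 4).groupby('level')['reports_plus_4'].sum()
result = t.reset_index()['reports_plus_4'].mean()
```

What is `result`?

23.6

add column reports_plus_4 = df['reports'] + 4:
    reports level  name  reports_plus_4
0         1    L3  Ravi               5
1         7    L4   Zoe              11
2         2    L7   Amy               6
3         9    L7   Vic              13
4         6    L6   Eli              10
5        10    L3   Zoe              14
6         7    L3  Ravi              11
7         8    L5   Kai              12
8        12    L3   Yui              16
9         7    L6   Vic              11
10        5    L3   Eli               9
group by level, sum of reports_plus_4:
level
L3    55
L4    11
L5    12
L6    21
L7    19
Name: reports_plus_4, dtype: int64
reset_index():
  level  reports_plus_4
0    L3              55
1    L4              11
2    L5              12
3    L6              21
4    L7              19
So mean() = 23.6.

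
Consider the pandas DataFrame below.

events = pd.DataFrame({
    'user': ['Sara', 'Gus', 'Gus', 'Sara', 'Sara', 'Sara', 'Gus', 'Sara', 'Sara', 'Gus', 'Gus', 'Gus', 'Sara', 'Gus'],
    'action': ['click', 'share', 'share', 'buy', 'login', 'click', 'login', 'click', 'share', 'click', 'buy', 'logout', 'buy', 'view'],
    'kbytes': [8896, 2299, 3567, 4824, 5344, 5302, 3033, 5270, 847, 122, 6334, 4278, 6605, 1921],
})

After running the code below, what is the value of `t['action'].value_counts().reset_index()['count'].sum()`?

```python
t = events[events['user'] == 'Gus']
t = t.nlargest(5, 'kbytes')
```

5

filter rows where user == 'Gus':
   user  action  kbytes
1   Gus   share    2299
2   Gus   share    3567
6   Gus   login    3033
9   Gus   click     122
10  Gus     buy    6334
11  Gus  logout    4278
13  Gus    view    1921
take 5 rows with largest kbytes:
   user  action  kbytes
10  Gus     buy    6334
11  Gus  logout    4278
2   Gus   share    3567
6   Gus   login    3033
1   Gus   share    2299
value_counts of action:
action
share     2
buy       1
logout    1
login     1
Name: count, dtype: int64
reset_index():
   action  count
0   share      2
1     buy      1
2  logout      1
3   login      1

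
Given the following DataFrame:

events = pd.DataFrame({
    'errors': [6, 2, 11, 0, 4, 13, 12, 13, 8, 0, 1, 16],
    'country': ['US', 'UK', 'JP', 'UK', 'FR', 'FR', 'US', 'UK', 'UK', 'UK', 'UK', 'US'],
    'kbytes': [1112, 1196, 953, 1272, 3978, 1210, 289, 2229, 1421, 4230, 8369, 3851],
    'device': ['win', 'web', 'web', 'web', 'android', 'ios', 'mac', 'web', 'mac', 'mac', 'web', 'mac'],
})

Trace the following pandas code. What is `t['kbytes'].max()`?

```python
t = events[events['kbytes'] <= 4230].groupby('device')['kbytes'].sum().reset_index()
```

filter rows where kbytes <= 4230:
    errors country  kbytes   device
0        6      US    1112      win
1        2      UK    1196      web
2       11      JP     953      web
3        0      UK    1272      web
4        4      FR    3978  android
5       13      FR    1210      ios
6       12      US     289      mac
7       13      UK    2229      web
8        8      UK    1421      mac
9        0      UK    4230      mac
11      16      US    3851      mac
group by device, sum of kbytes:
device
android    3978
ios        1210
mac        9791
web        5650
win        1112
Name: kbytes, dtype: int64
reset_index():
    device  kbytes
0  android    3978
1      ios    1210
2      mac    9791
3      web    5650
4      win    1112
max of column 'kbytes' → 9791

9791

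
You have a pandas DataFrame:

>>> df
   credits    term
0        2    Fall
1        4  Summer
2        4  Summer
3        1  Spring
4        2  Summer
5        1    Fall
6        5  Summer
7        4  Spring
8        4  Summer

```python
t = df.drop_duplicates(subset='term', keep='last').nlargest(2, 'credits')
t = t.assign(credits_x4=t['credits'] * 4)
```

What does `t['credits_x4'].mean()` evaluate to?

drop duplicate term (keep=last):
   credits    term
5        1    Fall
7        4  Spring
8        4  Summer
take 2 rows with largest credits:
   credits    term
7        4  Spring
8        4  Summer
add column credits_x4 = t['credits'] * 4:
   credits    term  credits_x4
7        4  Spring          16
8        4  Summer          16
Finally, mean of column 'credits_x4' = 16.0.

16.0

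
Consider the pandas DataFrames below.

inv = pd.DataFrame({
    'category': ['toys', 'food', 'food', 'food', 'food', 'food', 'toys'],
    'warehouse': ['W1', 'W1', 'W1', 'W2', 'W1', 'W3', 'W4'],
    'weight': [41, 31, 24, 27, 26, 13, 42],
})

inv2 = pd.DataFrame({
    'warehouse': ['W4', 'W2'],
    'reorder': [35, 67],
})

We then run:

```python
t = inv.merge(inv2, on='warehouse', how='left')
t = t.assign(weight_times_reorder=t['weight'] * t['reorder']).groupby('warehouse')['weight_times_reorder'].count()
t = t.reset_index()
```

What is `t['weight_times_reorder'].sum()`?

2

merge on 'warehouse' (how='left') → 7 rows:
  category warehouse  weight  reorder
0     toys        W1      41      NaN
1     food        W1      31      NaN
2     food        W1      24      NaN
3     food        W2      27     67.0
4     food        W1      26      NaN
5     food        W3      13      NaN
6     toys        W4      42     35.0
add column weight_times_reorder = t['weight'] * t['reorder']:
  category warehouse  weight  reorder  weight_times_reorder
0     toys        W1      41      NaN                   NaN
1     food        W1      31      NaN                   NaN
2     food        W1      24      NaN                   NaN
3     food        W2      27     67.0                1809.0
4     food        W1      26      NaN                   NaN
5     food        W3      13      NaN                   NaN
6     toys        W4      42     35.0                1470.0
group by warehouse, count of weight_times_reorder:
warehouse
W1    0
W2    1
W3    0
W4    1
Name: weight_times_reorder, dtype: int64
reset_index():
  warehouse  weight_times_reorder
0        W1                     0
1        W2                     1
2        W3                     0
3        W4                     1
Finally, sum of column 'weight_times_reorder' = 2.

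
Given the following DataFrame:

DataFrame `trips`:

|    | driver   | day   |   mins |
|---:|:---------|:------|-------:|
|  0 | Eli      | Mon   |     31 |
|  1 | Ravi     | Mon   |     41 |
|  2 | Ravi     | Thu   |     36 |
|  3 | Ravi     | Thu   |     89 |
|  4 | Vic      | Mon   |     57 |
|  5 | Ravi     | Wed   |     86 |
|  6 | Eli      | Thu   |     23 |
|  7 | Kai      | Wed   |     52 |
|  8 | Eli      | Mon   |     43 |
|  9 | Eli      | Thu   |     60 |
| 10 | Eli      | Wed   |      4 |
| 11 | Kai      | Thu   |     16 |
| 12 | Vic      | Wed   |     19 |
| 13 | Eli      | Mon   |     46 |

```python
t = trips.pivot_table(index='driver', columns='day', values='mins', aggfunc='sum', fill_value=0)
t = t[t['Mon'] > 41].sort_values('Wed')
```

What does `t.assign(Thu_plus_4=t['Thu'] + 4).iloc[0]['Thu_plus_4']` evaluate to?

pivot: rows=driver, cols=day, sum(mins):
day     Mon  Thu  Wed
driver               
Eli     120   83    4
Kai       0   16   52
Ravi     41  125   86
Vic      57    0   19
filter rows where Mon > 41:
day     Mon  Thu  Wed
driver               
Eli     120   83    4
Vic      57    0   19
sort by Wed:
day     Mon  Thu  Wed
driver               
Eli     120   83    4
Vic      57    0   19
add column Thu_plus_4 = t['Thu'] + 4:
day     Mon  Thu  Wed  Thu_plus_4
driver                           
Eli     120   83    4          87
Vic      57    0   19           4

87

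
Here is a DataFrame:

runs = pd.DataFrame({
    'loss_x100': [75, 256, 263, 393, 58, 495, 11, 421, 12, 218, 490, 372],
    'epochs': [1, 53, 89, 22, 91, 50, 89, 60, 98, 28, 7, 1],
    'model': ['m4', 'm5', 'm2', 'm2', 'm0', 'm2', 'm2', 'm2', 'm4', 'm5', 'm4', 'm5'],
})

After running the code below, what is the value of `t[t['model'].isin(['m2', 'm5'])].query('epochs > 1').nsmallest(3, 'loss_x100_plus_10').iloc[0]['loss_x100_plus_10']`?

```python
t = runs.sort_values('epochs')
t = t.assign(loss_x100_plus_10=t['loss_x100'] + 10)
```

21

sort by epochs:
    loss_x100  epochs model
0          75       1    m4
11        372       1    m5
10        490       7    m4
3         393      22    m2
9         218      28    m5
5         495      50    m2
1         256      53    m5
7         421      60    m2
2         263      89    m2
6          11      89    m2
4          58      91    m0
8          12      98    m4
add column loss_x100_plus_10 = t['loss_x100'] + 10:
    loss_x100  epochs model  loss_x100_plus_10
0          75       1    m4                 85
11        372       1    m5                382
10        490       7    m4                500
3         393      22    m2                403
9         218      28    m5                228
5         495      50    m2                505
1         256      53    m5                266
7         421      60    m2                431
2         263      89    m2                273
6          11      89    m2                 21
4          58      91    m0                 68
8          12      98    m4                 22
filter rows where model in ['m2', 'm5']:
    loss_x100  epochs model  loss_x100_plus_10
11        372       1    m5                382
3         393      22    m2                403
9         218      28    m5                228
5         495      50    m2                505
1         256      53    m5                266
7         421      60    m2                431
2         263      89    m2                273
6          11      89    m2                 21
filter rows where epochs > 1:
   loss_x100  epochs model  loss_x100_plus_10
3        393      22    m2                403
9        218      28    m5                228
5        495      50    m2                505
1        256      53    m5                266
7        421      60    m2                431
2        263      89    m2                273
6         11      89    m2                 21
take 3 rows with smallest loss_x100_plus_10:
   loss_x100  epochs model  loss_x100_plus_10
6         11      89    m2                 21
9        218      28    m5                228
1        256      53    m5                266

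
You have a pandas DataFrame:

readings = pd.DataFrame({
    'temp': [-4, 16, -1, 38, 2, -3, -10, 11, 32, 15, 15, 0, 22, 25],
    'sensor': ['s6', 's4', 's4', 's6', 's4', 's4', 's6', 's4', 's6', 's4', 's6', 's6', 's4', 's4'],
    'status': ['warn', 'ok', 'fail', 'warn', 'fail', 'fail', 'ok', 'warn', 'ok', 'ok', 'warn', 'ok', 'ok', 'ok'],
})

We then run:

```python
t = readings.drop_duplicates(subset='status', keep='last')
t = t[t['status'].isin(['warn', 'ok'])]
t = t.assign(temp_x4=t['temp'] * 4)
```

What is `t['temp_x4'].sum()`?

drop duplicate status (keep=last):
    temp sensor status
5     -3     s4   fail
10    15     s6   warn
13    25     s4     ok
filter rows where status in ['warn', 'ok']:
    temp sensor status
10    15     s6   warn
13    25     s4     ok
add column temp_x4 = t['temp'] * 4:
    temp sensor status  temp_x4
10    15     s6   warn       60
13    25     s4     ok      100
Reading off the sum of column 'temp_x4', we get 160.

160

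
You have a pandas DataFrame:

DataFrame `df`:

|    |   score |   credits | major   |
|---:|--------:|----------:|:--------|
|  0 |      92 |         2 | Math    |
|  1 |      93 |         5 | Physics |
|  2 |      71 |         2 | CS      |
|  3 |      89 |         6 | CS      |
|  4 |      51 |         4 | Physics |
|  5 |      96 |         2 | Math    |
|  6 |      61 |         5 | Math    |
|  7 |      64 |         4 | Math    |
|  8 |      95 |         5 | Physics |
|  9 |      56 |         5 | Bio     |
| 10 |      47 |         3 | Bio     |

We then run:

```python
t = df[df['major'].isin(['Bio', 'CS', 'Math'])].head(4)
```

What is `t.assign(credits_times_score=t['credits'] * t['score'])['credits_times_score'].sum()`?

filter rows where major in ['Bio', 'CS', 'Math']:
    score  credits major
0      92        2  Math
2      71        2    CS
3      89        6    CS
5      96        2  Math
6      61        5  Math
7      64        4  Math
9      56        5   Bio
10     47        3   Bio
take first 4 rows:
   score  credits major
0     92        2  Math
2     71        2    CS
3     89        6    CS
5     96        2  Math
add column credits_times_score = t['credits'] * t['score']:
   score  credits major  credits_times_score
0     92        2  Math                  184
2     71        2    CS                  142
3     89        6    CS                  534
5     96        2  Math                  192
Reading off the sum of column 'credits_times_score', we get 1052.

1052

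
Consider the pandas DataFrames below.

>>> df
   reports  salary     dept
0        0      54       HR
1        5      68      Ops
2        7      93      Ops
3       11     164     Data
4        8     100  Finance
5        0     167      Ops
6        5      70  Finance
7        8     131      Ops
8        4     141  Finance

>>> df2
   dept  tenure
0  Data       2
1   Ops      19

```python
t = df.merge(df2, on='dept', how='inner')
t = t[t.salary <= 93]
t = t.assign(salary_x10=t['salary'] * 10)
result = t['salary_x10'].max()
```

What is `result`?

930

merge on 'dept' (how='inner') → 5 rows:
   reports  salary  dept  tenure
0        5      68   Ops      19
1        7      93   Ops      19
2       11     164  Data       2
3        0     167   Ops      19
4        8     131   Ops      19
filter rows where salary <= 93:
   reports  salary dept  tenure
0        5      68  Ops      19
1        7      93  Ops      19
add column salary_x10 = t['salary'] * 10:
   reports  salary dept  tenure  salary_x10
0        5      68  Ops      19         680
1        7      93  Ops      19         930
max of column 'salary_x10' → 930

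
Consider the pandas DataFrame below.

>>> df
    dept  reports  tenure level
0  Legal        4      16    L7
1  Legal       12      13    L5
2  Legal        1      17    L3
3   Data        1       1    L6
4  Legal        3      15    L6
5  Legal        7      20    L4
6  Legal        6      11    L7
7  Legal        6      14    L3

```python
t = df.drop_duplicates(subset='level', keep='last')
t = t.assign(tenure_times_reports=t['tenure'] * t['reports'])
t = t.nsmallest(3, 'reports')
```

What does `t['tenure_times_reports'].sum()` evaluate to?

drop duplicate level (keep=last):
    dept  reports  tenure level
1  Legal       12      13    L5
4  Legal        3      15    L6
5  Legal        7      20    L4
6  Legal        6      11    L7
7  Legal        6      14    L3
add column tenure_times_reports = t['tenure'] * t['reports']:
    dept  reports  tenure level  tenure_times_reports
1  Legal       12      13    L5                   156
4  Legal        3      15    L6                    45
5  Legal        7      20    L4                   140
6  Legal        6      11    L7                    66
7  Legal        6      14    L3                    84
take 3 rows with smallest reports:
    dept  reports  tenure level  tenure_times_reports
4  Legal        3      15    L6                    45
6  Legal        6      11    L7                    66
7  Legal        6      14    L3                    84
The sum of column 'tenure_times_reports' is 195.

195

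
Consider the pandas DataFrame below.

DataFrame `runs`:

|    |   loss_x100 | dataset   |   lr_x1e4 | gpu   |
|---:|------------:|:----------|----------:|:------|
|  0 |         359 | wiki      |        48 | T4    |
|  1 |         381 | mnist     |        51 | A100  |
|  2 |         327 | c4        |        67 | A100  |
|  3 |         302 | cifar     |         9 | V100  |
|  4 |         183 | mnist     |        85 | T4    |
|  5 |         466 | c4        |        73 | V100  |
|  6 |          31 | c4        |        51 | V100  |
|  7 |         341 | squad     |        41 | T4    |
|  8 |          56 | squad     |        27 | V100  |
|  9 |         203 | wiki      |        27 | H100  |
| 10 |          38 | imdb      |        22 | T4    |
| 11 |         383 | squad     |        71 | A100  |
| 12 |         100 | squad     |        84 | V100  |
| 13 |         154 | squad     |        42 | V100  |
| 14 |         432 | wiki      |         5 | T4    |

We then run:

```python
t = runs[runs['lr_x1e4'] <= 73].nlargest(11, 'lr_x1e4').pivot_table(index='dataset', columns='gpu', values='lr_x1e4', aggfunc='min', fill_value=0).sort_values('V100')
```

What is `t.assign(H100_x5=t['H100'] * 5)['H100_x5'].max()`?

filter rows where lr_x1e4 <= 73:
    loss_x100 dataset  lr_x1e4   gpu
0         359    wiki       48    T4
1         381   mnist       51  A100
2         327      c4       67  A100
3         302   cifar        9  V100
5         466      c4       73  V100
6          31      c4       51  V100
7         341   squad       41    T4
8          56   squad       27  V100
9         203    wiki       27  H100
10         38    imdb       22    T4
11        383   squad       71  A100
13        154   squad       42  V100
14        432    wiki        5    T4
take 11 rows with largest lr_x1e4:
    loss_x100 dataset  lr_x1e4   gpu
5         466      c4       73  V100
11        383   squad       71  A100
2         327      c4       67  A100
1         381   mnist       51  A100
6          31      c4       51  V100
0         359    wiki       48    T4
13        154   squad       42  V100
7         341   squad       41    T4
8          56   squad       27  V100
9         203    wiki       27  H100
10         38    imdb       22    T4
pivot: rows=dataset, cols=gpu, min(lr_x1e4):
gpu      A100  H100  T4  V100
dataset                      
c4         67     0   0    51
imdb        0     0  22     0
mnist      51     0   0     0
squad      71     0  41    27
wiki        0    27  48     0
sort by V100:
gpu      A100  H100  T4  V100
dataset                      
imdb        0     0  22     0
mnist      51     0   0     0
wiki        0    27  48     0
squad      71     0  41    27
c4         67     0   0    51
add column H100_x5 = t['H100'] * 5:
gpu      A100  H100  T4  V100  H100_x5
dataset                               
imdb        0     0  22     0        0
mnist      51     0   0     0        0
wiki        0    27  48     0      135
squad      71     0  41    27        0
c4         67     0   0    51        0
max of column 'H100_x5' → 135

135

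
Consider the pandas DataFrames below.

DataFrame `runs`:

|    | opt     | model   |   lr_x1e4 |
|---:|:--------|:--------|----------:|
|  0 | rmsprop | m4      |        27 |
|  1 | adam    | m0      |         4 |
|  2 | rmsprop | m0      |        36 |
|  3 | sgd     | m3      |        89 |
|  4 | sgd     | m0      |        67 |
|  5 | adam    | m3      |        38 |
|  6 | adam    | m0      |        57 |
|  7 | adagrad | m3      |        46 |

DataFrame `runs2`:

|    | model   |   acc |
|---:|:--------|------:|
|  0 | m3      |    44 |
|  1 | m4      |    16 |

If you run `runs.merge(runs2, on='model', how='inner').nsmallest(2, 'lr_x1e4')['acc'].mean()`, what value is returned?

30.0

merge on 'model' (how='inner') → 4 rows:
       opt model  lr_x1e4  acc
0  rmsprop    m4       27   16
1      sgd    m3       89   44
2     adam    m3       38   44
3  adagrad    m3       46   44
take 2 rows with smallest lr_x1e4:
       opt model  lr_x1e4  acc
0  rmsprop    m4       27   16
2     adam    m3       38   44
Reading off the mean of column 'acc', we get 30.0.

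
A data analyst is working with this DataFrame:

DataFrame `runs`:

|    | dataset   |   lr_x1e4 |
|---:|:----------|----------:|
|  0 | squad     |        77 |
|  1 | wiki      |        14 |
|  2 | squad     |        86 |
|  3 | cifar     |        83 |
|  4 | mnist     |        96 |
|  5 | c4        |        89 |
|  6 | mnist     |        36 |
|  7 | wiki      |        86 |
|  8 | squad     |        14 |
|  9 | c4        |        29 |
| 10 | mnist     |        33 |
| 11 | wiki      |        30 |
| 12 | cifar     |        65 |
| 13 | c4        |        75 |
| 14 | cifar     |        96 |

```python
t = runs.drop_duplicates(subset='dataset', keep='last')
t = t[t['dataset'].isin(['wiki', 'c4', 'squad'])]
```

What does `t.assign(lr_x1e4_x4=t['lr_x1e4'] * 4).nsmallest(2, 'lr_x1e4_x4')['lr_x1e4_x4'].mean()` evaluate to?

88.0

drop duplicate dataset (keep=last):
   dataset  lr_x1e4
8    squad       14
10   mnist       33
11    wiki       30
13      c4       75
14   cifar       96
filter rows where dataset in ['wiki', 'c4', 'squad']:
   dataset  lr_x1e4
8    squad       14
11    wiki       30
13      c4       75
add column lr_x1e4_x4 = t['lr_x1e4'] * 4:
   dataset  lr_x1e4  lr_x1e4_x4
8    squad       14          56
11    wiki       30         120
13      c4       75         300
take 2 rows with smallest lr_x1e4_x4:
   dataset  lr_x1e4  lr_x1e4_x4
8    squad       14          56
11    wiki       30         120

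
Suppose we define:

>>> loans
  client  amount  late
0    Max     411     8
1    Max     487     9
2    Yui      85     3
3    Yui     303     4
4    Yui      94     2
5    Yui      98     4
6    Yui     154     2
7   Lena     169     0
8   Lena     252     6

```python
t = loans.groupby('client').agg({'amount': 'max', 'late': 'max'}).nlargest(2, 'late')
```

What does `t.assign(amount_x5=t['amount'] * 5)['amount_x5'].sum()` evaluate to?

3695

group by client: max(amount), max(late):
        amount  late
client              
Lena       252     6
Max        487     9
Yui        303     4
take 2 rows with largest late:
        amount  late
client              
Max        487     9
Lena       252     6
add column amount_x5 = t['amount'] * 5:
        amount  late  amount_x5
client                         
Max        487     9       2435
Lena       252     6       1260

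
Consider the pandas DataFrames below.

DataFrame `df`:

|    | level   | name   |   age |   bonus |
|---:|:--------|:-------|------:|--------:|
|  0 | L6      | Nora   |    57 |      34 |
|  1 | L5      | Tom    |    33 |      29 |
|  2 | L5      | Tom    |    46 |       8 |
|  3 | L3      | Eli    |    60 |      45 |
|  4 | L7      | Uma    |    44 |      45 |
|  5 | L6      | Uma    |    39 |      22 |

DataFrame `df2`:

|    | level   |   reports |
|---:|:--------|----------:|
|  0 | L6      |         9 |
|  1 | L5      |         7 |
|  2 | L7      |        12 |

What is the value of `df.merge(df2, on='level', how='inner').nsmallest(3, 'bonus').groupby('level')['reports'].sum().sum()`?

merge on 'level' (how='inner') → 5 rows:
  level  name  age  bonus  reports
0    L6  Nora   57     34        9
1    L5   Tom   33     29        7
2    L5   Tom   46      8        7
3    L7   Uma   44     45       12
4    L6   Uma   39     22        9
take 3 rows with smallest bonus:
  level name  age  bonus  reports
2    L5  Tom   46      8        7
4    L6  Uma   39     22        9
1    L5  Tom   33     29        7
group by level, sum of reports:
level
L5    14
L6     9
Name: reports, dtype: int64
Reading off the sum of the resulting series, we get 23.

23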